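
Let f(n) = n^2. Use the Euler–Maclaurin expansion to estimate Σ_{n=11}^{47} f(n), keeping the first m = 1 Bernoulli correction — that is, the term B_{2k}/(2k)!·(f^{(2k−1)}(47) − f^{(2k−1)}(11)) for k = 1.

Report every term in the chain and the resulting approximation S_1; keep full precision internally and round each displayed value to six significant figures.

The integral term ∫_11^47 x^2 dx = 34164.0.
½[f(11) + f(47)] = ½[121.000 + 2209.00] = 1165.00.
Integral + boundary = 35329.0.
k=1: B_{2}/(2)! × [f^{(1)}(47) − f^{(1)}(11)] = 1/12 × (94.0000 − 22.0000) = 6.00000.

S_1 ≈ 35335.0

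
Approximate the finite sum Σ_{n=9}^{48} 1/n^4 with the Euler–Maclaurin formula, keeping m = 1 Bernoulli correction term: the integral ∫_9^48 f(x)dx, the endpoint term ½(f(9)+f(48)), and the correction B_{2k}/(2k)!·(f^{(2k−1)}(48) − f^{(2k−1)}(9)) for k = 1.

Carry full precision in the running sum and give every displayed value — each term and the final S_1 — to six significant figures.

S_1 ≈ 0.000536179

∫_9^48 1/x^4 dx evaluates to 0.000454233.
½[f(9) + f(48)] = ½[0.000152416 + 1.88380e-07] = 7.63021e-05.
So far: 0.000530535.
Order-1 term: 1/12 · (-1.56983e-08 − (-6.77404e-05)) = 5.64372e-06.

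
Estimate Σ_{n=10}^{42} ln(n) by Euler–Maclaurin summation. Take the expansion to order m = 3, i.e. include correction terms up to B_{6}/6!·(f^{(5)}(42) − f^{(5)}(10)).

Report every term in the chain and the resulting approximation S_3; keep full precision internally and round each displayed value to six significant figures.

S_3 ≈ 104.970

∫_10^42 ln(x) dx evaluates to 101.956.
Endpoint term: (f(10) + f(42))/2 = (2.30259 + 3.73767)/2 = 3.02013.
So far: 104.976.
Correction k=1: B_{2}/2! · (f^{(1)}(42) − f^{(1)}(10)) = 1/12 · (0.0238095 − 0.100000) = -0.00634921.
After k=1: 104.970.
Correction k=2: B_{4}/4! · (f^{(3)}(42) − f^{(3)}(10)) = −1/720 · (2.69949e-05 − 0.00200000) = 2.74028e-06.
After k=2: 104.970.
Correction k=3: B_{6}/6! · (f^{(5)}(42) − f^{(5)}(10)) = 1/30240 · (1.83639e-07 − 0.000240000) = -7.93044e-09.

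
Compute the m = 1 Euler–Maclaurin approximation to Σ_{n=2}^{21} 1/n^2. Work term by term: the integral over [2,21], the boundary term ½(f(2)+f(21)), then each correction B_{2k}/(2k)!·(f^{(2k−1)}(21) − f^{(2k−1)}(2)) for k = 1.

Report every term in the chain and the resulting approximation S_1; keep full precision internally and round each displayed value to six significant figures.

S_1 ≈ 0.599330

∫_2^21 1/x^2 dx evaluates to 0.452381.
Endpoint term: (f(2) + f(21))/2 = (0.250000 + 0.00226757)/2 = 0.126134.
Running total after boundary: 0.578515.
Correction k=1: B_{2}/2! · (f^{(1)}(21) − f^{(1)}(2)) = 1/12 · (-0.000215959 − (-0.250000)) = 0.0208153.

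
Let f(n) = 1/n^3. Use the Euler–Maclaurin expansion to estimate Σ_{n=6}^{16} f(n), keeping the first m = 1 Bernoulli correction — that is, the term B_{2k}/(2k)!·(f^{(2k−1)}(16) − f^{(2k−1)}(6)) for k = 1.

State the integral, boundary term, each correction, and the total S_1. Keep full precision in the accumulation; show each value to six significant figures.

S_1 ≈ 0.0145617

The integral term ∫_6^16 1/x^3 dx = 0.0119358.
Endpoint term: (f(6) + f(16))/2 = (0.00462963 + 0.000244141)/2 = 0.00243689.
Integral + boundary = 0.0143726.
k=1: B_{2}/(2)! × [f^{(1)}(16) − f^{(1)}(6)] = 1/12 × (-4.57764e-05 − (-0.00231481)) = 0.000189087.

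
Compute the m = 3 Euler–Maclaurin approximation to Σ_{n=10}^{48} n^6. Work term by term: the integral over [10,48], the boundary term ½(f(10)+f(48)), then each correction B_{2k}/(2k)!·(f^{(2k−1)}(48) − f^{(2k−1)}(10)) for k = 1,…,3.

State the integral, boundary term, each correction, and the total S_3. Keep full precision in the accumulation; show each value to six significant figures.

S_3 ≈ 9.01086e+10

Integral: ∫_10^48 x^6 dx = 8.38655e+10.
½[f(10) + f(48)] = ½[1.00000e+06 + 1.22306e+10] = 6.11580e+09.
So far: 8.99813e+10.
Correction k=1: B_{2}/2! · (f^{(1)}(48) − f^{(1)}(10)) = 1/12 · (1.52882e+09 − 600000) = 1.27352e+08.
Partial sum through k=1: 9.01086e+10.
Correction k=2: B_{4}/4! · (f^{(3)}(48) − f^{(3)}(10)) = −1/720 · (1.32710e+07 − 120000) = -18265.3.
Partial sum through k=2: 9.01086e+10.
Correction k=3: B_{6}/6! · (f^{(5)}(48) − f^{(5)}(10)) = 1/30240 · (34560.0 − 7200.00) = 0.904762.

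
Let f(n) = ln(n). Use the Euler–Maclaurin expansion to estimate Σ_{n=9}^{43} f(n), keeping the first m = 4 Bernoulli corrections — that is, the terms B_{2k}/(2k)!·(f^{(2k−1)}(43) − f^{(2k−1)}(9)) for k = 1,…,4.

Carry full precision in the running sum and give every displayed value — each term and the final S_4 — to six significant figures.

S_4 ≈ 110.928

∫_9^43 ln(x) dx evaluates to 107.957.
½[f(9) + f(43)] = ½[2.19722 + 3.76120] = 2.97921.
Running total after boundary: 110.936.
k=1: B_{2}/(2)! × [f^{(1)}(43) − f^{(1)}(9)] = 1/12 × (0.0232558 − 0.111111) = -0.00732127.
After k=1: 110.928.
k=2: B_{4}/(4)! × [f^{(3)}(43) − f^{(3)}(9)] = −1/720 × (2.51550e-05 − 0.00274348) = 3.77546e-06.
After k=2: 110.928.
k=3: B_{6}/(6)! × [f^{(5)}(43) − f^{(5)}(9)] = 1/30240 × (1.63256e-07 − 0.000406442) = -1.34351e-08.
After k=3: 110.928.
k=4: B_{8}/(8)! × [f^{(7)}(43) − f^{(7)}(9)] = −1/1209600 × (2.64883e-09 − 0.000150534) = 1.24447e-10.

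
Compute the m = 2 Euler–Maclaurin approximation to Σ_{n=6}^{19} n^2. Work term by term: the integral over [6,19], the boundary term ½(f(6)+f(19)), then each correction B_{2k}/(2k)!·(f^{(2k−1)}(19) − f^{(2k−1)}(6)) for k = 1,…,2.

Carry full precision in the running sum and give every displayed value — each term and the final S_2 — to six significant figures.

∫_6^19 x^2 dx evaluates to 2214.33.
Boundary: ½(f(6) + f(19)) = ½(36.0000 + 361.000) = 198.500.
So far: 2412.83.
Correction k=1: B_{2}/2! · (f^{(1)}(19) − f^{(1)}(6)) = 1/12 · (38.0000 − 12.0000) = 2.16667.
Running total after k=1: 2415.00.
Correction k=2: B_{4}/4! · (f^{(3)}(19) − f^{(3)}(6)) = −1/720 · (0.00000 − 0.00000) = 0.00000.

S_2 ≈ 2415.00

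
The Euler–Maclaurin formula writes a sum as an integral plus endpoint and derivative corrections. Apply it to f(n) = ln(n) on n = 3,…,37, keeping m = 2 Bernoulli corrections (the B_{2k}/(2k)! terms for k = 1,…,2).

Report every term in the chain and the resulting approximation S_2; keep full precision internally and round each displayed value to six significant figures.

The integral term ∫_3^37 ln(x) dx = 96.3081.
Boundary: ½(f(3) + f(37)) = ½(1.09861 + 3.61092) = 2.35477.
So far: 98.6629.
Order-1 term: 1/12 · (0.0270270 − 0.333333) = -0.0255255.
After k=1: 98.6374.
Order-2 term: −1/720 · (3.94843e-05 − 0.0740741) = 0.000102826.

S_2 ≈ 98.6375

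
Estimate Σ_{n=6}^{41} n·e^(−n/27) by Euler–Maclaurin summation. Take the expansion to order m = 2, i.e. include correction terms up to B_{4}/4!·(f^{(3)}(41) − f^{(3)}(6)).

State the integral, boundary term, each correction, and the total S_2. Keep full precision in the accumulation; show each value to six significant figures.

∫_6^41 x·e^(−x/27) dx evaluates to 311.307.
½[f(6) + f(41)] = ½[4.80442 + 8.98048] = 6.89245.
So far: 318.199.
Correction k=1: B_{2}/2! · (f^{(1)}(41) − f^{(1)}(6)) = 1/12 · (-0.113574 − 0.622796) = -0.0613642.
Running total after k=1: 318.138.
Correction k=2: B_{4}/4! · (f^{(3)}(41) − f^{(3)}(6)) = −1/720 · (0.000445128 − 0.00305113) = 3.61944e-06.

S_2 ≈ 318.138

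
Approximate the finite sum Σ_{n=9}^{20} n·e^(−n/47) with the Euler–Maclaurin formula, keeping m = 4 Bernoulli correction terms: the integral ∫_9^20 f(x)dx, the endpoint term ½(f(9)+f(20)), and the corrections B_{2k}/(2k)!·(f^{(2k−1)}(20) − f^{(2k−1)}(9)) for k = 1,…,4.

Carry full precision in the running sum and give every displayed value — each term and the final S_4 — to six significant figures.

S_4 ≈ 125.917

The integral term ∫_9^20 x·e^(−x/47) dx = 115.691.
½[f(9) + f(20)] = ½[7.43156 + 13.0684] = 10.2500.
So far: 125.941.
k=1: B_{2}/(2)! × [f^{(1)}(20) − f^{(1)}(9)] = 1/12 × (0.375370 − 0.667610) = -0.0243533.
Running total after k=1: 125.917.
k=2: B_{4}/(4)! × [f^{(3)}(20) − f^{(3)}(9)] = −1/720 × (0.000761528 − 0.00104983) = 4.00415e-07.
Running total after k=2: 125.917.
k=3: B_{6}/(6)! × [f^{(5)}(20) − f^{(5)}(9)] = 1/30240 × (6.12552e-07 − 8.13685e-07) = -6.65123e-12.
Running total after k=3: 125.917.
k=4: B_{8}/(8)! × [f^{(7)}(20) − f^{(7)}(9)] = −1/1209600 × (3.98536e-10 − 5.21558e-10) = 1.01704e-16.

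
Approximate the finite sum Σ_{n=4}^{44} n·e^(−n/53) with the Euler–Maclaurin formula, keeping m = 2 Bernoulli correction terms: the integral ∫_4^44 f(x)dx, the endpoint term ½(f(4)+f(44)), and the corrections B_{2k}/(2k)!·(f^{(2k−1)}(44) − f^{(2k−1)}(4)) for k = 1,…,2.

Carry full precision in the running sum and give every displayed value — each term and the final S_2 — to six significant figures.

S_2 ≈ 571.466

Integral: ∫_4^44 x·e^(−x/53) dx = 560.085.
Boundary: ½(f(4) + f(44)) = ½(3.70922 + 19.1825) = 11.4459.
Running total after boundary: 571.531.
k=1: B_{2}/(2)! × [f^{(1)}(44) − f^{(1)}(4)] = 1/12 × (0.0740321 − 0.857321) = -0.0652740.
Running total after k=1: 571.466.
k=2: B_{4}/(4)! × [f^{(3)}(44) − f^{(3)}(4)] = −1/720 × (0.000336763 − 0.000965444) = 8.73169e-07.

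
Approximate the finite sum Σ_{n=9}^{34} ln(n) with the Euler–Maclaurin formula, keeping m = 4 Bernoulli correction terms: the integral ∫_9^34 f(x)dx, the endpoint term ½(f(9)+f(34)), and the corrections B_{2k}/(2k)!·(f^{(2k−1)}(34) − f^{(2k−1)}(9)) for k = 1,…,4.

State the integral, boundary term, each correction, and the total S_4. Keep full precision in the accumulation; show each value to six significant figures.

The integral term ∫_9^34 ln(x) dx = 75.1212.
½[f(9) + f(34)] = ½[2.19722 + 3.52636] = 2.86179.
Running total after boundary: 77.9830.
Order-1 term: 1/12 · (0.0294118 − 0.111111) = -0.00680828.
Partial sum through k=1: 77.9762.
Order-2 term: −1/720 · (5.08854e-05 − 0.00274348) = 3.73972e-06.
Partial sum through k=2: 77.9762.
Order-3 term: 1/30240 · (5.28222e-07 − 0.000406442) = -1.34231e-08.
Partial sum through k=3: 77.9762.
Order-4 term: −1/1209600 · (1.37082e-08 − 0.000150534) = 1.24438e-10.

S_4 ≈ 77.9762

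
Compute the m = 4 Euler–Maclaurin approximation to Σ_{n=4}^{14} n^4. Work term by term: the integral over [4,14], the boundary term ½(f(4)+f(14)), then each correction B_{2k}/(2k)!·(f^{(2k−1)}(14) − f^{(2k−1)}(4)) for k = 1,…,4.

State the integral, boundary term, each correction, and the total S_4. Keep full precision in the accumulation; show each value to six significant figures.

S_4 ≈ 127589

Integral: ∫_4^14 x^4 dx = 107360.
Boundary: ½(f(4) + f(14)) = ½(256.000 + 38416.0) = 19336.0.
So far: 126696.
Correction k=1: B_{2}/2! · (f^{(1)}(14) − f^{(1)}(4)) = 1/12 · (10976.0 − 256.000) = 893.333.
Running total after k=1: 127589.
Correction k=2: B_{4}/4! · (f^{(3)}(14) − f^{(3)}(4)) = −1/720 · (336.000 − 96.0000) = -0.333333.
Running total after k=2: 127589.
Correction k=3: B_{6}/6! · (f^{(5)}(14) − f^{(5)}(4)) = 1/30240 · (0.00000 − 0.00000) = 0.00000.
Running total after k=3: 127589.
Correction k=4: B_{8}/8! · (f^{(7)}(14) − f^{(7)}(4)) = −1/1209600 · (0.00000 − 0.00000) = 0.00000.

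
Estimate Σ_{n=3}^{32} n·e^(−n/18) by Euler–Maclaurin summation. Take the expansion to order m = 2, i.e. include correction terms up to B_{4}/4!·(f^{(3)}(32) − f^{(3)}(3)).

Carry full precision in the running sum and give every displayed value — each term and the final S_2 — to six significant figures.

The integral term ∫_3^32 x·e^(−x/18) dx = 167.858.
Boundary: ½(f(3) + f(32)) = ½(2.53945 + 5.40843) = 3.97394.
So far: 171.832.
Correction k=1: B_{2}/2! · (f^{(1)}(32) − f^{(1)}(3)) = 1/12 · (-0.131455 − 0.705401) = -0.0697380.
Partial sum through k=1: 171.762.
Correction k=2: B_{4}/4! · (f^{(3)}(32) − f^{(3)}(3)) = −1/720 · (0.000637567 − 0.00740236) = 9.39555e-06.

S_2 ≈ 171.762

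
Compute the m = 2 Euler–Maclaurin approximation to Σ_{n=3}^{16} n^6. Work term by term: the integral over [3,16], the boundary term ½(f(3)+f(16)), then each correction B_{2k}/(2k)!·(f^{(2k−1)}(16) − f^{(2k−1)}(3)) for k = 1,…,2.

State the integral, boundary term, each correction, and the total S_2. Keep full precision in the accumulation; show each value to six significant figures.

Integral: ∫_3^16 x^6 dx = 3.83476e+07.
½[f(3) + f(16)] = ½[729.000 + 1.67772e+07] = 8.38897e+06.
Running total after boundary: 4.67366e+07.
Correction k=1: B_{2}/2! · (f^{(1)}(16) − f^{(1)}(3)) = 1/12 · (6.29146e+06 − 1458.00) = 524166.
After k=1: 4.72607e+07.
Correction k=2: B_{4}/4! · (f^{(3)}(16) − f^{(3)}(3)) = −1/720 · (491520 − 3240.00) = -678.167.

S_2 ≈ 4.72601e+07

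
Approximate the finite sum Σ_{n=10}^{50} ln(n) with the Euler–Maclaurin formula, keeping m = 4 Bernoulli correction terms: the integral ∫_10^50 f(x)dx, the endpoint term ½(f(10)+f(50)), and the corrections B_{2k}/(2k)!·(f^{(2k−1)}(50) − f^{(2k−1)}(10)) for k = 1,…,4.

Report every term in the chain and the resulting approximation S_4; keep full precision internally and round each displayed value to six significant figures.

S_4 ≈ 135.676

Integral: ∫_10^50 ln(x) dx = 132.575.
½[f(10) + f(50)] = ½[2.30259 + 3.91202] = 3.10730.
Integral + boundary = 135.683.
Correction k=1: B_{2}/2! · (f^{(1)}(50) − f^{(1)}(10)) = 1/12 · (0.0200000 − 0.100000) = -0.00666667.
Partial sum through k=1: 135.676.
Correction k=2: B_{4}/4! · (f^{(3)}(50) − f^{(3)}(10)) = −1/720 · (1.60000e-05 − 0.00200000) = 2.75556e-06.
Partial sum through k=2: 135.676.
Correction k=3: B_{6}/6! · (f^{(5)}(50) − f^{(5)}(10)) = 1/30240 · (7.68000e-08 − 0.000240000) = -7.93397e-09.
Partial sum through k=3: 135.676.
Correction k=4: B_{8}/8! · (f^{(7)}(50) − f^{(7)}(10)) = −1/1209600 · (9.21600e-10 − 7.20000e-05) = 5.95230e-11.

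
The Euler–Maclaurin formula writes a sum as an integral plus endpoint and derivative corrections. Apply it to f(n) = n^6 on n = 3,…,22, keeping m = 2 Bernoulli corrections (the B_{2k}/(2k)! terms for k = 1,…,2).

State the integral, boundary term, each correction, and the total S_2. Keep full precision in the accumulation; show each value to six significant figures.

S_2 ≈ 4.15602e+08

Integral: ∫_3^22 x^6 dx = 3.56337e+08.
Endpoint term: (f(3) + f(22))/2 = (729.000 + 1.13380e+08)/2 = 5.66903e+07.
Running total after boundary: 4.13027e+08.
Order-1 term: 1/12 · (3.09218e+07 − 1458.00) = 2.57669e+06.
Running total after k=1: 4.15604e+08.
Order-2 term: −1/720 · (1.27776e+06 − 3240.00) = -1770.17.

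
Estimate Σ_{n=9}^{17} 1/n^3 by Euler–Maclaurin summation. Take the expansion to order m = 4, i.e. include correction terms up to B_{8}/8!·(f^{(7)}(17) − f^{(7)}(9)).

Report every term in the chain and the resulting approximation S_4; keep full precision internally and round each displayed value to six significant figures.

S_4 ≈ 0.00526534

∫_9^17 1/x^3 dx evaluates to 0.00444274.
Endpoint term: (f(9) + f(17))/2 = (0.00137174 + 0.000203542)/2 = 0.000787642.
So far: 0.00523038.
k=1: B_{2}/(2)! × [f^{(1)}(17) − f^{(1)}(9)] = 1/12 × (-3.59191e-05 − (-0.000457247)) = 3.51107e-05.
Running total after k=1: 0.00526549.
k=2: B_{4}/(4)! × [f^{(3)}(17) − f^{(3)}(9)] = −1/720 × (-2.48575e-06 − (-0.000112901)) = -1.53354e-07.
Running total after k=2: 0.00526533.
k=3: B_{6}/(6)! × [f^{(5)}(17) − f^{(5)}(9)] = 1/30240 × (-3.61251e-07 − (-5.85410e-05)) = 1.92393e-09.
Running total after k=3: 0.00526534.
k=4: B_{8}/(8)! × [f^{(7)}(17) − f^{(7)}(9)] = −1/1209600 × (-9.00003e-08 − (-5.20365e-05)) = -4.29452e-11.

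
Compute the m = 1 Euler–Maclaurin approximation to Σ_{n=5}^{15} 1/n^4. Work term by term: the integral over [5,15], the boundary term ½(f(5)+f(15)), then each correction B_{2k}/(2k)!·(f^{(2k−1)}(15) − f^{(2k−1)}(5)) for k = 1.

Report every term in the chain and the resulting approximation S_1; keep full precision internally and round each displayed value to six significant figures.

The integral term ∫_5^15 1/x^4 dx = 0.00256790.
½[f(5) + f(15)] = ½[0.00160000 + 1.97531e-05] = 0.000809877.
So far: 0.00337778.
k=1: B_{2}/(2)! × [f^{(1)}(15) − f^{(1)}(5)] = 1/12 × (-5.26749e-06 − (-0.00128000)) = 0.000106228.

S_1 ≈ 0.00348401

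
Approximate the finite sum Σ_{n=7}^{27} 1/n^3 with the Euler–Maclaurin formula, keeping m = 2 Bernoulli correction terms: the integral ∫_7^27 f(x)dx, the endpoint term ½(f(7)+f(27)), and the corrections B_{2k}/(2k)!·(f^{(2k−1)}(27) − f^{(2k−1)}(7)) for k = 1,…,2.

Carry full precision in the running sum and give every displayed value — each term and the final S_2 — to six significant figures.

S_2 ≈ 0.0111043

The integral term ∫_7^27 1/x^3 dx = 0.00951821.
½[f(7) + f(27)] = ½[0.00291545 + 5.08053e-05] = 0.00148313.
So far: 0.0110013.
Correction k=1: B_{2}/2! · (f^{(1)}(27) − f^{(1)}(7)) = 1/12 · (-5.64503e-06 − (-0.00124948)) = 0.000103653.
Running total after k=1: 0.0111050.
Correction k=2: B_{4}/4! · (f^{(3)}(27) − f^{(3)}(7)) = −1/720 · (-1.54870e-07 − (-0.000509992)) = -7.08107e-07.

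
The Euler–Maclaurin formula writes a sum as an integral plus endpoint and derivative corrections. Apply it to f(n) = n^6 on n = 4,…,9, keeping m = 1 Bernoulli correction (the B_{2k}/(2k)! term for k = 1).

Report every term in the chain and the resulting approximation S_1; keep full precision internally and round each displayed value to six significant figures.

∫_4^9 x^6 dx evaluates to 680941.
Endpoint term: (f(4) + f(9))/2 = (4096.00 + 531441)/2 = 267768.
Integral + boundary = 948709.
k=1: B_{2}/(2)! × [f^{(1)}(9) − f^{(1)}(4)] = 1/12 × (354294 − 6144.00) = 29012.5.

S_1 ≈ 977722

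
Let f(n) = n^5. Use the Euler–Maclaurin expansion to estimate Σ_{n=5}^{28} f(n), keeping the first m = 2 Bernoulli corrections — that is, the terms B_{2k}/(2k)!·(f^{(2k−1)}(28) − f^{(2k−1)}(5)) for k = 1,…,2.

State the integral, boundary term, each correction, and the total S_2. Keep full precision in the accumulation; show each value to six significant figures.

Integral: ∫_5^28 x^5 dx = 8.03124e+07.
½[f(5) + f(28)] = ½[3125.00 + 1.72104e+07] = 8.60675e+06.
Integral + boundary = 8.89192e+07.
Order-1 term: 1/12 · (3.07328e+06 − 3125.00) = 255846.
Partial sum through k=1: 8.91750e+07.
Order-2 term: −1/720 · (47040.0 − 1500.00) = -63.2500.

S_2 ≈ 8.91750e+07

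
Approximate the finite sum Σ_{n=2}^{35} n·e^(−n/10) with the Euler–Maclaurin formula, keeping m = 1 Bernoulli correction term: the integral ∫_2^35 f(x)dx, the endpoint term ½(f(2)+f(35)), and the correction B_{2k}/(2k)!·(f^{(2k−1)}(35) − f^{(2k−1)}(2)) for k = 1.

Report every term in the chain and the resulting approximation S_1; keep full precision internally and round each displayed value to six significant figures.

S_1 ≈ 85.9452

Integral: ∫_2^35 x·e^(−x/10) dx = 84.6589.
½[f(2) + f(35)] = ½[1.63746 + 1.05691] = 1.34718.
Running total after boundary: 86.0061.
Correction k=1: B_{2}/2! · (f^{(1)}(35) − f^{(1)}(2)) = 1/12 · (-0.0754935 − 0.654985) = -0.0608732.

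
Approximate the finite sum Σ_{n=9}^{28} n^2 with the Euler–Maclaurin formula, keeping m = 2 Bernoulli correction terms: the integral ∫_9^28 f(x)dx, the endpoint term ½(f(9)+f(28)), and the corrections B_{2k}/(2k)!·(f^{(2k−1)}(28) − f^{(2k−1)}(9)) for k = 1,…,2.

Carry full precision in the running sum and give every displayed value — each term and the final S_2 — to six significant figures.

S_2 ≈ 7510.00

Integral: ∫_9^28 x^2 dx = 7074.33.
Endpoint term: (f(9) + f(28))/2 = (81.0000 + 784.000)/2 = 432.500.
Running total after boundary: 7506.83.
Order-1 term: 1/12 · (56.0000 − 18.0000) = 3.16667.
Partial sum through k=1: 7510.00.
Order-2 term: −1/720 · (0.00000 − 0.00000) = 0.00000.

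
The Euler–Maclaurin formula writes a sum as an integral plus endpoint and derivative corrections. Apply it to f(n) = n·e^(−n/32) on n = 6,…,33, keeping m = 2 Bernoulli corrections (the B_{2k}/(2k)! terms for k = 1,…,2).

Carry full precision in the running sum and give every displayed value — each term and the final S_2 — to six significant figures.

S_2 ≈ 274.766

The integral term ∫_6^33 x·e^(−x/32) dx = 266.453.
Endpoint term: (f(6) + f(33))/2 = (4.97417 + 11.7665)/2 = 8.37034.
So far: 274.823.
Correction k=1: B_{2}/2! · (f^{(1)}(33) − f^{(1)}(6)) = 1/12 · (-0.0111425 − 0.673586) = -0.0570607.
Partial sum through k=1: 274.766.
Correction k=2: B_{4}/4! · (f^{(3)}(33) − f^{(3)}(6)) = −1/720 · (0.000685527 − 0.00227700) = 2.21037e-06.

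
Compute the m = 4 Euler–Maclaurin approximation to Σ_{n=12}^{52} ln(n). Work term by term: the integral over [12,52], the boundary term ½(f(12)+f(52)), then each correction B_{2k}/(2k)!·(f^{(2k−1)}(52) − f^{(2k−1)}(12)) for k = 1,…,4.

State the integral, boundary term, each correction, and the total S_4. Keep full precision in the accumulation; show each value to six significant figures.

S_4 ≈ 138.859

∫_12^52 ln(x) dx evaluates to 135.646.
½[f(12) + f(52)] = ½[2.48491 + 3.95124] = 3.21808.
So far: 138.864.
Order-1 term: 1/12 · (0.0192308 − 0.0833333) = -0.00534188.
After k=1: 138.859.
Order-2 term: −1/720 · (1.42239e-05 − 0.00115741) = 1.58775e-06.
After k=2: 138.859.
Order-3 term: 1/30240 · (6.31240e-08 − 9.64506e-05) = -3.18742e-09.
After k=3: 138.859.
Order-4 term: −1/1209600 · (7.00340e-10 − 2.00939e-05) = 1.66114e-11.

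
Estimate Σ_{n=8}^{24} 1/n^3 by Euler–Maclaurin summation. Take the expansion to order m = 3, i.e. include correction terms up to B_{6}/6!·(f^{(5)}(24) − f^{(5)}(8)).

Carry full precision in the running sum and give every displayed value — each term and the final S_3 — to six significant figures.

S_3 ≈ 0.00801715

The integral term ∫_8^24 1/x^3 dx = 0.00694444.
Boundary: ½(f(8) + f(24)) = ½(0.00195312 + 7.23380e-05) = 0.00101273.
Integral + boundary = 0.00795718.
Correction k=1: B_{2}/2! · (f^{(1)}(24) − f^{(1)}(8)) = 1/12 · (-9.04225e-06 − (-0.000732422)) = 6.02816e-05.
After k=1: 0.00801746.
Correction k=2: B_{4}/4! · (f^{(3)}(24) − f^{(3)}(8)) = −1/720 · (-3.13967e-07 − (-0.000228882)) = -3.17455e-07.
After k=2: 0.00801714.
Correction k=3: B_{6}/6! · (f^{(5)}(24) − f^{(5)}(8)) = 1/30240 · (-2.28934e-08 − (-0.000150204)) = 4.96630e-09.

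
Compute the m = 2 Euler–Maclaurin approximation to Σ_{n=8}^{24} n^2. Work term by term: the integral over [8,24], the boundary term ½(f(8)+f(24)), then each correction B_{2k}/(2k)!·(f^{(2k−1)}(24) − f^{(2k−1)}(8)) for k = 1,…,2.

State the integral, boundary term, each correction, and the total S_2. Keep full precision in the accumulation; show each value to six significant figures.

The integral term ∫_8^24 x^2 dx = 4437.33.
Endpoint term: (f(8) + f(24))/2 = (64.0000 + 576.000)/2 = 320.000.
Running total after boundary: 4757.33.
Correction k=1: B_{2}/2! · (f^{(1)}(24) − f^{(1)}(8)) = 1/12 · (48.0000 − 16.0000) = 2.66667.
Partial sum through k=1: 4760.00.
Correction k=2: B_{4}/4! · (f^{(3)}(24) − f^{(3)}(8)) = −1/720 · (0.00000 − 0.00000) = 0.00000.

S_2 ≈ 4760.00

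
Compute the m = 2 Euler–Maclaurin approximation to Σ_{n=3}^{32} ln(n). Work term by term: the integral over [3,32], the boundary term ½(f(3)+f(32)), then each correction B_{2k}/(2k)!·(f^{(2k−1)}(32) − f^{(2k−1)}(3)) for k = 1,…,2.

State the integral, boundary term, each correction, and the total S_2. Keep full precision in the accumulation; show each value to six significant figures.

Integral: ∫_3^32 ln(x) dx = 78.6077.
Endpoint term: (f(3) + f(32))/2 = (1.09861 + 3.46574)/2 = 2.28217.
Running total after boundary: 80.8899.
Correction k=1: B_{2}/2! · (f^{(1)}(32) − f^{(1)}(3)) = 1/12 · (0.0312500 − 0.333333) = -0.0251736.
After k=1: 80.8647.
Correction k=2: B_{4}/4! · (f^{(3)}(32) − f^{(3)}(3)) = −1/720 · (6.10352e-05 − 0.0740741) = 0.000102796.

S_2 ≈ 80.8648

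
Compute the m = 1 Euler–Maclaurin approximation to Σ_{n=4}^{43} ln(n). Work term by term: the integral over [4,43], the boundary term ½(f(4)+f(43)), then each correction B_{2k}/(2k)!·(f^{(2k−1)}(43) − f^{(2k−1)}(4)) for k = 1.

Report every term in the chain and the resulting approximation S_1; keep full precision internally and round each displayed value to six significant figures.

∫_4^43 ln(x) dx evaluates to 117.186.
Boundary: ½(f(4) + f(43)) = ½(1.38629 + 3.76120) = 2.57375.
Running total after boundary: 119.760.
Correction k=1: B_{2}/2! · (f^{(1)}(43) − f^{(1)}(4)) = 1/12 · (0.0232558 − 0.250000) = -0.0188953.

S_1 ≈ 119.741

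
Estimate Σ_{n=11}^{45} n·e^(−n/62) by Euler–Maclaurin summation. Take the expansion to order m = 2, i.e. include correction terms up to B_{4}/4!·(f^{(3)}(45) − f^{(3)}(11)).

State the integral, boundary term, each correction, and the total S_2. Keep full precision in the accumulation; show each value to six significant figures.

∫_11^45 x·e^(−x/62) dx evaluates to 579.782.
Boundary: ½(f(11) + f(45)) = ½(9.21171 + 21.7770) = 15.4944.
Integral + boundary = 595.277.
k=1: B_{2}/(2)! × [f^{(1)}(45) − f^{(1)}(11)] = 1/12 × (0.132692 − 0.688853) = -0.0463467.
Partial sum through k=1: 595.230.
k=2: B_{4}/(4)! × [f^{(3)}(45) − f^{(3)}(11)] = −1/720 × (0.000286306 − 0.000614909) = 4.56393e-07.

S_2 ≈ 595.230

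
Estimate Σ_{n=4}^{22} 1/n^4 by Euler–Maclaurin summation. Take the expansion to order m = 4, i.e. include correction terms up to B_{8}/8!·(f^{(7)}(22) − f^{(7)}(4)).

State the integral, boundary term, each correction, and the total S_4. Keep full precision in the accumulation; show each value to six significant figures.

S_4 ≈ 0.00744830

∫_4^22 1/x^4 dx evaluates to 0.00517703.
Endpoint term: (f(4) + f(22))/2 = (0.00390625 + 4.26883e-06)/2 = 0.00195526.
Running total after boundary: 0.00713229.
k=1: B_{2}/(2)! × [f^{(1)}(22) − f^{(1)}(4)] = 1/12 × (-7.76152e-07 − (-0.00390625)) = 0.000325456.
After k=1: 0.00745774.
k=2: B_{4}/(4)! × [f^{(3)}(22) − f^{(3)}(4)] = −1/720 × (-4.81086e-08 − (-0.00732422)) = -1.01725e-05.
After k=2: 0.00744757.
k=3: B_{6}/(6)! × [f^{(5)}(22) − f^{(5)}(4)] = 1/30240 × (-5.56628e-09 − (-0.0256348)) = 8.47710e-07.
After k=3: 0.00744842.
k=4: B_{8}/(8)! × [f^{(7)}(22) − f^{(7)}(4)] = −1/1209600 × (-1.03505e-09 − (-0.144196)) = -1.19209e-07.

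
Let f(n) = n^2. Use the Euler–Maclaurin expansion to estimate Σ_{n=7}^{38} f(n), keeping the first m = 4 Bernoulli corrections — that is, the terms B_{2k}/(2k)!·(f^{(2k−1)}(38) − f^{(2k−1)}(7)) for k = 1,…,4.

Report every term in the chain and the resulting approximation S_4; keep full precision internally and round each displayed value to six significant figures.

∫_7^38 x^2 dx evaluates to 18176.3.
Boundary: ½(f(7) + f(38)) = ½(49.0000 + 1444.00) = 746.500.
So far: 18922.8.
Order-1 term: 1/12 · (76.0000 − 14.0000) = 5.16667.
Partial sum through k=1: 18928.0.
Order-2 term: −1/720 · (0.00000 − 0.00000) = 0.00000.
Partial sum through k=2: 18928.0.
Order-3 term: 1/30240 · (0.00000 − 0.00000) = 0.00000.
Partial sum through k=3: 18928.0.
Order-4 term: −1/1209600 · (0.00000 − 0.00000) = 0.00000.

S_4 ≈ 18928.0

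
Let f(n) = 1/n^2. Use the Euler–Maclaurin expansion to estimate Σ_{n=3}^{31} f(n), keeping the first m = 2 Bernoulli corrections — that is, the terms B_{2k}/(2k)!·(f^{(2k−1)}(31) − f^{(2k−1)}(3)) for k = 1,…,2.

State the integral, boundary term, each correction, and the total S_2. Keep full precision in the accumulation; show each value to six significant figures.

∫_3^31 1/x^2 dx evaluates to 0.301075.
Boundary: ½(f(3) + f(31)) = ½(0.111111 + 0.00104058) = 0.0560758.
So far: 0.357151.
Order-1 term: 1/12 · (-6.71344e-05 − (-0.0740741)) = 0.00616724.
Partial sum through k=1: 0.363318.
Order-2 term: −1/720 · (-8.38306e-07 − (-0.0987654)) = -0.000137173.

S_2 ≈ 0.363181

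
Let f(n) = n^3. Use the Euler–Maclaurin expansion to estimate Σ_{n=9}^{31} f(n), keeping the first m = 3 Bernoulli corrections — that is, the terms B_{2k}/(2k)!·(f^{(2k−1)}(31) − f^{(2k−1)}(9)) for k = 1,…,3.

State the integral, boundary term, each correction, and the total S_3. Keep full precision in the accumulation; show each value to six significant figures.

∫_9^31 x^3 dx evaluates to 229240.
Boundary: ½(f(9) + f(31)) = ½(729.000 + 29791.0) = 15260.0.
So far: 244500.
Correction k=1: B_{2}/2! · (f^{(1)}(31) − f^{(1)}(9)) = 1/12 · (2883.00 − 243.000) = 220.000.
After k=1: 244720.
Correction k=2: B_{4}/4! · (f^{(3)}(31) − f^{(3)}(9)) = −1/720 · (6.00000 − 6.00000) = 0.00000.
After k=2: 244720.
Correction k=3: B_{6}/6! · (f^{(5)}(31) − f^{(5)}(9)) = 1/30240 · (0.00000 − 0.00000) = 0.00000.

S_3 ≈ 244720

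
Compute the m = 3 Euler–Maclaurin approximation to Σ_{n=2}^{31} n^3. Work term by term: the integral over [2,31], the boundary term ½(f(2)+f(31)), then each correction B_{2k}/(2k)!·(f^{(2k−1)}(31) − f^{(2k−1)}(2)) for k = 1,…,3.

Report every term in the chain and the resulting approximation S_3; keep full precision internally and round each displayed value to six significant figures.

∫_2^31 x^3 dx evaluates to 230876.
Endpoint term: (f(2) + f(31))/2 = (8.00000 + 29791.0)/2 = 14899.5.
Running total after boundary: 245776.
k=1: B_{2}/(2)! × [f^{(1)}(31) − f^{(1)}(2)] = 1/12 × (2883.00 − 12.0000) = 239.250.
Partial sum through k=1: 246015.
k=2: B_{4}/(4)! × [f^{(3)}(31) − f^{(3)}(2)] = −1/720 × (6.00000 − 6.00000) = 0.00000.
Partial sum through k=2: 246015.
k=3: B_{6}/(6)! × [f^{(5)}(31) − f^{(5)}(2)] = 1/30240 × (0.00000 − 0.00000) = 0.00000.

S_3 ≈ 246015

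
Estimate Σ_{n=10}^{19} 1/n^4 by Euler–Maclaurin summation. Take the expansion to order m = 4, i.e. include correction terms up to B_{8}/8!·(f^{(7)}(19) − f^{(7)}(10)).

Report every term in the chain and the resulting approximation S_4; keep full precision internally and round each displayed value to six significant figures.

S_4 ≈ 0.000341755

∫_10^19 1/x^4 dx evaluates to 0.000284735.
Endpoint term: (f(10) + f(19))/2 = (0.000100000 + 7.67336e-06)/2 = 5.38367e-05.
Running total after boundary: 0.000338572.
k=1: B_{2}/(2)! × [f^{(1)}(19) − f^{(1)}(10)] = 1/12 × (-1.61544e-06 − (-4.00000e-05)) = 3.19871e-06.
Running total after k=1: 0.000341771.
k=2: B_{4}/(4)! × [f^{(3)}(19) − f^{(3)}(10)] = −1/720 × (-1.34247e-07 − (-1.20000e-05)) = -1.64802e-08.
Running total after k=2: 0.000341754.
k=3: B_{6}/(6)! × [f^{(5)}(19) − f^{(5)}(10)] = 1/30240 × (-2.08251e-08 − (-6.72000e-06)) = 2.21534e-10.
Running total after k=3: 0.000341755.
k=4: B_{8}/(8)! × [f^{(7)}(19) − f^{(7)}(10)] = −1/1209600 × (-5.19185e-09 − (-6.04800e-06)) = -4.99571e-12.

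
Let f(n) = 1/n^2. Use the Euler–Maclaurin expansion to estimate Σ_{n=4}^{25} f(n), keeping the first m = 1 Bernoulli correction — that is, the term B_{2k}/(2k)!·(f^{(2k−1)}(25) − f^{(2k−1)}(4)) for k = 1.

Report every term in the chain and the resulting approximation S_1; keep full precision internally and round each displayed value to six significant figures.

The integral term ∫_4^25 1/x^2 dx = 0.210000.
Boundary: ½(f(4) + f(25)) = ½(0.0625000 + 0.00160000) = 0.0320500.
So far: 0.242050.
Order-1 term: 1/12 · (-0.000128000 − (-0.0312500)) = 0.00259350.

S_1 ≈ 0.244644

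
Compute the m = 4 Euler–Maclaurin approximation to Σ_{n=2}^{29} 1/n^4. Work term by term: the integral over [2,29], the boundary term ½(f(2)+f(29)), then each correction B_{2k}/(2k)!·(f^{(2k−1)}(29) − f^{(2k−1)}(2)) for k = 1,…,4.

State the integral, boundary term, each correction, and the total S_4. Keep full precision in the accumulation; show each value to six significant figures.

∫_2^29 1/x^4 dx evaluates to 0.0416530.
½[f(2) + f(29)] = ½[0.0625000 + 1.41387e-06] = 0.0312507.
Running total after boundary: 0.0729037.
k=1: B_{2}/(2)! × [f^{(1)}(29) − f^{(1)}(2)] = 1/12 × (-1.95016e-07 − (-0.125000)) = 0.0104167.
Running total after k=1: 0.0833204.
k=2: B_{4}/(4)! × [f^{(3)}(29) − f^{(3)}(2)] = −1/720 × (-6.95657e-09 − (-0.937500)) = -0.00130208.
Running total after k=2: 0.0820183.
k=3: B_{6}/(6)! × [f^{(5)}(29) − f^{(5)}(2)] = 1/30240 × (-4.63220e-10 − (-13.1250)) = 0.000434028.
Running total after k=3: 0.0824523.
k=4: B_{8}/(8)! × [f^{(7)}(29) − f^{(7)}(2)] = −1/1209600 × (-4.95717e-11 − (-295.312)) = -0.000244141.

S_4 ≈ 0.0822082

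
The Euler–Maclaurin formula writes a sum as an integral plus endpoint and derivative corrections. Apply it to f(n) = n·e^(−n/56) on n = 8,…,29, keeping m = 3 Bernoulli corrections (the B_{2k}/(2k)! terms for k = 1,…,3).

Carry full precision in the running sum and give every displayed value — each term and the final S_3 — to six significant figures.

∫_8^29 x·e^(−x/56) dx evaluates to 270.902.
Endpoint term: (f(8) + f(29))/2 = (6.93502 + 17.2781)/2 = 12.1066.
So far: 283.009.
k=1: B_{2}/(2)! × [f^{(1)}(29) − f^{(1)}(8)] = 1/12 × (0.287259 − 0.743038) = -0.0379816.
After k=1: 282.971.
k=2: B_{4}/(4)! × [f^{(3)}(29) − f^{(3)}(8)] = −1/720 × (0.000471572 − 0.000789794) = 4.41975e-07.
After k=2: 282.971.
k=3: B_{6}/(6)! × [f^{(5)}(29) − f^{(5)}(8)] = 1/30240 × (2.71538e-07 − 4.28141e-07) = -5.17866e-12.

S_3 ≈ 282.971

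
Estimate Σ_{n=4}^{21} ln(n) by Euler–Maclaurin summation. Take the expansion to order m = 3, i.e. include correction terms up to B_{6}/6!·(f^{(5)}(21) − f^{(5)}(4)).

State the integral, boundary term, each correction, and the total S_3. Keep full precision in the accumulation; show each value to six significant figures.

S_3 ≈ 43.5884

∫_4^21 ln(x) dx evaluates to 41.3898.
Endpoint term: (f(4) + f(21))/2 = (1.38629 + 3.04452)/2 = 2.21541.
So far: 43.6052.
k=1: B_{2}/(2)! × [f^{(1)}(21) − f^{(1)}(4)] = 1/12 × (0.0476190 − 0.250000) = -0.0168651.
After k=1: 43.5883.
k=2: B_{4}/(4)! × [f^{(3)}(21) − f^{(3)}(4)] = −1/720 × (0.000215959 − 0.0312500) = 4.31028e-05.
After k=2: 43.5884.
k=3: B_{6}/(6)! × [f^{(5)}(21) − f^{(5)}(4)] = 1/30240 × (5.87645e-06 − 0.0234375) = -7.74855e-07.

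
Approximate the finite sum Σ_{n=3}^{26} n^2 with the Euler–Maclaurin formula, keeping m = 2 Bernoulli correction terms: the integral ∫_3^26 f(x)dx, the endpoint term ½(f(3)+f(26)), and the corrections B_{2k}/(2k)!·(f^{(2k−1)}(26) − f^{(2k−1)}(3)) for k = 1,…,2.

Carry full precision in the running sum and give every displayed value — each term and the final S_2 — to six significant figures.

S_2 ≈ 6196.00

∫_3^26 x^2 dx evaluates to 5849.67.
Boundary: ½(f(3) + f(26)) = ½(9.00000 + 676.000) = 342.500.
Integral + boundary = 6192.17.
k=1: B_{2}/(2)! × [f^{(1)}(26) − f^{(1)}(3)] = 1/12 × (52.0000 − 6.00000) = 3.83333.
After k=1: 6196.00.
k=2: B_{4}/(4)! × [f^{(3)}(26) − f^{(3)}(3)] = −1/720 × (0.00000 − 0.00000) = 0.00000.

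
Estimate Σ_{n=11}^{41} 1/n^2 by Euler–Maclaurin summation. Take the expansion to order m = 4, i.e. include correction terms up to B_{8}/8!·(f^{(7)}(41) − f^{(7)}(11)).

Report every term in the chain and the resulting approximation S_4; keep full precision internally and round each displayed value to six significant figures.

S_4 ≈ 0.0710711

The integral term ∫_11^41 1/x^2 dx = 0.0665188.
½[f(11) + f(41)] = ½[0.00826446 + 0.000594884] = 0.00442967.
Integral + boundary = 0.0709485.
Correction k=1: B_{2}/2! · (f^{(1)}(41) − f^{(1)}(11)) = 1/12 · (-2.90187e-05 − (-0.00150263)) = 0.000122801.
After k=1: 0.0710713.
Correction k=2: B_{4}/4! · (f^{(3)}(41) − f^{(3)}(11)) = −1/720 · (-2.07153e-07 − (-0.000149021)) = -2.06686e-07.
After k=2: 0.0710711.
Correction k=3: B_{6}/6! · (f^{(5)}(41) − f^{(5)}(11)) = 1/30240 · (-3.69697e-09 − (-3.69474e-05)) = 1.22168e-09.
After k=3: 0.0710711.
Correction k=4: B_{8}/8! · (f^{(7)}(41) − f^{(7)}(11)) = −1/1209600 · (-1.23159e-10 − (-1.70996e-05)) = -1.41365e-11.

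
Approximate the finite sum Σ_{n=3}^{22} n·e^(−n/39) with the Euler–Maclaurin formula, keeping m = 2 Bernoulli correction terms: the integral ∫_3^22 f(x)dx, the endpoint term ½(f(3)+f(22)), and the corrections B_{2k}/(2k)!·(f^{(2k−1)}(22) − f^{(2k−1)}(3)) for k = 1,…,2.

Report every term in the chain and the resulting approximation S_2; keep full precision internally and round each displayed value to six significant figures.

S_2 ≈ 170.977

∫_3^22 x·e^(−x/39) dx evaluates to 163.381.
½[f(3) + f(22)] = ½[2.77788 + 12.5151] = 7.64652.
Integral + boundary = 171.028.
Correction k=1: B_{2}/2! · (f^{(1)}(22) − f^{(1)}(3)) = 1/12 · (0.247969 − 0.854733) = -0.0505637.
Partial sum through k=1: 170.977.
Correction k=2: B_{4}/4! · (f^{(3)}(22) − f^{(3)}(3)) = −1/720 · (0.000911052 − 0.00177952) = 1.20621e-06.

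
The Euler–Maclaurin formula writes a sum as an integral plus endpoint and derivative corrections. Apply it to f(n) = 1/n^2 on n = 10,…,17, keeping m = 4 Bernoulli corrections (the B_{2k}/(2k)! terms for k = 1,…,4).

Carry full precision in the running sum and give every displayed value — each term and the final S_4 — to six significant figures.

S_4 ≈ 0.0480390

Integral: ∫_10^17 1/x^2 dx = 0.0411765.
Boundary: ½(f(10) + f(17)) = ½(0.0100000 + 0.00346021) = 0.00673010.
Running total after boundary: 0.0479066.
k=1: B_{2}/(2)! × [f^{(1)}(17) − f^{(1)}(10)] = 1/12 × (-0.000407083 − (-0.00200000)) = 0.000132743.
After k=1: 0.0480393.
k=2: B_{4}/(4)! × [f^{(3)}(17) − f^{(3)}(10)] = −1/720 × (-1.69031e-05 − (-0.000240000)) = -3.09857e-07.
After k=2: 0.0480390.
k=3: B_{6}/(6)! × [f^{(5)}(17) − f^{(5)}(10)] = 1/30240 × (-1.75465e-06 − (-7.20000e-05)) = 2.32293e-09.
After k=3: 0.0480390.
k=4: B_{8}/(8)! × [f^{(7)}(17) − f^{(7)}(10)] = −1/1209600 × (-3.40001e-07 − (-4.03200e-05)) = -3.30522e-11.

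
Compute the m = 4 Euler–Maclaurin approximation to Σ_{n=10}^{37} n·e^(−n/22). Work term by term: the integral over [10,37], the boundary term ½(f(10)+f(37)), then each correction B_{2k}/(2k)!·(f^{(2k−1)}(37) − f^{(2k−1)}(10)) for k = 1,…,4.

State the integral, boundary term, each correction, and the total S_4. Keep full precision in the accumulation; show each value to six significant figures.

S_4 ≈ 211.956

The integral term ∫_10^37 x·e^(−x/22) dx = 205.380.
Boundary: ½(f(10) + f(37)) = ½(6.34736 + 6.88331) = 6.61534.
Running total after boundary: 211.996.
Order-1 term: 1/12 · (-0.126842 − 0.346220) = -0.0394218.
Running total after k=1: 211.956.
Order-2 term: −1/720 · (0.000506670 − 0.00333821) = 3.93269e-06.
Running total after k=2: 211.956.
Order-3 term: 1/30240 · (2.63515e-06 − 1.23163e-05) = -3.20144e-10.
Running total after k=3: 211.956.
Order-4 term: −1/1209600 · (8.72615e-09 − 3.66435e-08) = 2.30798e-14.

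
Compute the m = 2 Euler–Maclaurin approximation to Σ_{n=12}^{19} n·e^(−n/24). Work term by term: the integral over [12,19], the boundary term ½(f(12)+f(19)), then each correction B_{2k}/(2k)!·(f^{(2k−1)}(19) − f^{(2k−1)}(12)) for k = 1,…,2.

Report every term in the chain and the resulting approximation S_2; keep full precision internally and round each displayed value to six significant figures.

Integral: ∫_12^19 x·e^(−x/24) dx = 56.4546.
Boundary: ½(f(12) + f(19)) = ½(7.27837 + 8.60869) = 7.94353.
Running total after boundary: 64.3982.
Order-1 term: 1/12 · (0.0943935 − 0.303265) = -0.0174060.
After k=1: 64.3807.
Order-2 term: −1/720 · (0.00173710 − 0.00263251) = 1.24362e-06.

S_2 ≈ 64.3807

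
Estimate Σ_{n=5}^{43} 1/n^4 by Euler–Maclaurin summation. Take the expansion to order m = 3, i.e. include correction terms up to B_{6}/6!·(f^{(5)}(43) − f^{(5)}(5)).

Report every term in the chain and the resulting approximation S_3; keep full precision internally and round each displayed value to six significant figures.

The integral term ∫_5^43 1/x^4 dx = 0.00266247.
Endpoint term: (f(5) + f(43))/2 = (0.00160000 + 2.92500e-07)/2 = 0.000800146.
Running total after boundary: 0.00346262.
k=1: B_{2}/(2)! × [f^{(1)}(43) − f^{(1)}(5)] = 1/12 × (-2.72093e-08 − (-0.00128000)) = 0.000106664.
Partial sum through k=1: 0.00356928.
k=2: B_{4}/(4)! × [f^{(3)}(43) − f^{(3)}(5)] = −1/720 × (-4.41471e-10 − (-0.00153600)) = -2.13333e-06.
Partial sum through k=2: 0.00356715.
k=3: B_{6}/(6)! × [f^{(5)}(43) − f^{(5)}(5)] = 1/30240 × (-1.33707e-11 − (-0.00344064)) = 1.13778e-07.

S_3 ≈ 0.00356727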